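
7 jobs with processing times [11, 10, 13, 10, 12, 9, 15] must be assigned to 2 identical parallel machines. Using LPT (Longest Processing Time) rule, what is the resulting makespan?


Sort jobs in decreasing order (LPT): [15, 13, 12, 11, 10, 10, 9]
Assign each job to the least loaded machine:
  Machine 1: jobs [15, 11, 10], load = 36
  Machine 2: jobs [13, 12, 10, 9], load = 44
Makespan = max load = 44

44


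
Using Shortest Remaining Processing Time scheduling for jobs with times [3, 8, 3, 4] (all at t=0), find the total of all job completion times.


Since all jobs arrive at t=0, SRPT equals SPT ordering.
SPT order: [3, 3, 4, 8]
Completion times:
  Job 1: p=3, C=3
  Job 2: p=3, C=6
  Job 3: p=4, C=10
  Job 4: p=8, C=18
Total completion time = 3 + 6 + 10 + 18 = 37

37


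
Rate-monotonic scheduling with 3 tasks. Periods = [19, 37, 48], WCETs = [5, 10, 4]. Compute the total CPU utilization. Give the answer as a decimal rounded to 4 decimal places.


Compute individual utilizations (exact fractions):
  Task 1: C/T = 5/19 (approx. 0.2632)
  Task 2: C/T = 10/37 (approx. 0.2703)
  Task 3: C/T = 4/48 = 1/12 (approx. 0.0833)
Total utilization U = 5/19 + 10/37 + 1/12 = 5203/8436
Rounded to 4 decimal places: U = 0.6168
RM (Liu & Layland) bound for 3 tasks = 0.779763; compare with U = 5203/8436 (approx. 0.616761)
U <= bound, so schedulable by RM sufficient condition.

0.6168


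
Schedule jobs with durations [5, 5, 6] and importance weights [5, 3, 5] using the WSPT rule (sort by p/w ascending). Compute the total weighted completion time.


Compute p/w ratios and sort ascending (WSPT): [(5, 5), (6, 5), (5, 3)]
Compute weighted completion times:
  Job (p=5,w=5): C=5, w*C=5*5=25
  Job (p=6,w=5): C=11, w*C=5*11=55
  Job (p=5,w=3): C=16, w*C=3*16=48
Total weighted completion time = 128

128


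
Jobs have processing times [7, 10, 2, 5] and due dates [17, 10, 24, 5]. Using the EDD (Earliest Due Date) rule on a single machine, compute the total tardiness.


Sort by due date (EDD order): [(5, 5), (10, 10), (7, 17), (2, 24)]
Compute completion times and tardiness:
  Job 1: p=5, d=5, C=5, tardiness=max(0,5-5)=0
  Job 2: p=10, d=10, C=15, tardiness=max(0,15-10)=5
  Job 3: p=7, d=17, C=22, tardiness=max(0,22-17)=5
  Job 4: p=2, d=24, C=24, tardiness=max(0,24-24)=0
Total tardiness = 10

10


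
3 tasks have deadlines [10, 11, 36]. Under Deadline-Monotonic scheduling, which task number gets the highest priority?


Sort tasks by relative deadline (ascending):
  Task 1: deadline = 10
  Task 2: deadline = 11
  Task 3: deadline = 36
Priority order (highest first): [1, 2, 3]
Highest priority task = 1

1


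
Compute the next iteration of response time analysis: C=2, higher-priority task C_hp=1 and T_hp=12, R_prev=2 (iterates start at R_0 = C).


R_next = C + ceil(R_prev / T_hp) * C_hp
ceil(2 / 12) = ceil(0.1667) = 1
Interference = 1 * 1 = 1
R_next = 2 + 1 = 3

3


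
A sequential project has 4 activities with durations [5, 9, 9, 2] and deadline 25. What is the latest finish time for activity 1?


LF(activity 1) = deadline - sum of successor durations
Successors: activities 2 through 4 with durations [9, 9, 2]
Sum of successor durations = 20
LF = 25 - 20 = 5

5


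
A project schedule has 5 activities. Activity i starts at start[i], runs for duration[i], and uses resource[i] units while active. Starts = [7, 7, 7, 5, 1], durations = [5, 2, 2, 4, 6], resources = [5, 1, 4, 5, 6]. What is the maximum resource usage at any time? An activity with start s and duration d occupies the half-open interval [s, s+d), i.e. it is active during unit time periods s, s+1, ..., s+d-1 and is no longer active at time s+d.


Each activity i is active on [start_i, start_i + duration_i).
Compute total resource usage per time slot:
  t=0: active resources = [], total = 0
  t=1: active resources = [6], total = 6
  t=2: active resources = [6], total = 6
  t=3: active resources = [6], total = 6
  t=4: active resources = [6], total = 6
  t=5: active resources = [5, 6], total = 11
  t=6: active resources = [5, 6], total = 11
  t=7: active resources = [5, 1, 4, 5], total = 15
  t=8: active resources = [5, 1, 4, 5], total = 15
  t=9: active resources = [5], total = 5
  t=10: active resources = [5], total = 5
  t=11: active resources = [5], total = 5
Peak resource demand = 15

15


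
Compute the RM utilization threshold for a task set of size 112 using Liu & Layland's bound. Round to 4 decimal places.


Compute 2^(1/112) = 1.0062080044
Subtract 1: 1.0062080044 - 1 = 0.0062080044
Multiply by n: 112 * 0.0062080044 = 0.6952964928
Round to 4 dp: 0.6953

0.6953


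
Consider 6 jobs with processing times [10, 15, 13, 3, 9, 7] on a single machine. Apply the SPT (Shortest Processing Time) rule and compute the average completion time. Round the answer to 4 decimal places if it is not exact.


Sort jobs by processing time (SPT order): [3, 7, 9, 10, 13, 15]
Compute completion times sequentially:
  Job 1: processing = 3, completes at 3
  Job 2: processing = 7, completes at 10
  Job 3: processing = 9, completes at 19
  Job 4: processing = 10, completes at 29
  Job 5: processing = 13, completes at 42
  Job 6: processing = 15, completes at 57
Sum of completion times = 160
Average completion time = 160/6 = 26.6667

26.6667


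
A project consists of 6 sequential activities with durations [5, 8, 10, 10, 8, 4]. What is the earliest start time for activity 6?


Activity 6 starts after activities 1 through 5 complete.
Predecessor durations: [5, 8, 10, 10, 8]
ES = 5 + 8 + 10 + 10 + 8 = 41

41


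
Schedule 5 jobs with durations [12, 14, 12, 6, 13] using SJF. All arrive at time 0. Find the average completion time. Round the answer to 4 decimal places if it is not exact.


SJF order (ascending): [6, 12, 12, 13, 14]
Completion times:
  Job 1: burst=6, C=6
  Job 2: burst=12, C=18
  Job 3: burst=12, C=30
  Job 4: burst=13, C=43
  Job 5: burst=14, C=57
Average completion = 154/5 = 30.8

30.8


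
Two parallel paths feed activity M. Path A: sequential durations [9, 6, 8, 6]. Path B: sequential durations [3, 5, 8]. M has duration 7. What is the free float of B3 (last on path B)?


ES(B3) = sum of predecessors on chain B = 8
EF(B3) = ES + duration = 8 + 8 = 16
Successor of B3 is M. ES(M) = max(sum(A), sum(B)) = max(29, 16) = 29
Free float = ES(successor) - EF(current) = 29 - 16 = 13

13


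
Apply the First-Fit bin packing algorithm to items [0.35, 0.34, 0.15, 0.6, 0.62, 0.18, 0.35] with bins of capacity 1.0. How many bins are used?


Place items sequentially using First-Fit:
  Item 0.35 -> new Bin 1
  Item 0.34 -> Bin 1 (now 0.69)
  Item 0.15 -> Bin 1 (now 0.84)
  Item 0.6 -> new Bin 2
  Item 0.62 -> new Bin 3
  Item 0.18 -> Bin 2 (now 0.78)
  Item 0.35 -> Bin 3 (now 0.97)
Total bins used = 3

3


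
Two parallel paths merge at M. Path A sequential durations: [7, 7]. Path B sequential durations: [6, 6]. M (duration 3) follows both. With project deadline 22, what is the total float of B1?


Forward pass: ES(B1) = sum of predecessors on chain B = 0
EF = ES + duration = 0 + 6 = 6
Backward pass: LF(M) = deadline = 22; LS(M) = 22 - 3 = 19
LF(B1) = LS(M) - sum(successors on chain B) = 19 - 6 = 13
LS = LF - duration = 13 - 6 = 7
Total float = LS - ES = 7 - 0 = 7

7


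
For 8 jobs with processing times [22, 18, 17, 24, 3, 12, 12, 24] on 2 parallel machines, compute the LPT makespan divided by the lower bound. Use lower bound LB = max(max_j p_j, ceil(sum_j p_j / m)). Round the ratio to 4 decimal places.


LPT order: [24, 24, 22, 18, 17, 12, 12, 3]
Machine loads after assignment: [70, 62]
LPT makespan = 70
Lower bound = max(max_job, ceil(total/2)) = max(24, 66) = 66
Ratio = 70 / 66 = 1.0606

1.0606


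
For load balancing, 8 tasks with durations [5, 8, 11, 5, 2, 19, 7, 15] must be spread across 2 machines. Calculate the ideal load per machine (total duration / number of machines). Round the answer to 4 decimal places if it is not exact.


Total processing time = 5 + 8 + 11 + 5 + 2 + 19 + 7 + 15 = 72
Number of machines = 2
Ideal balanced load = 72 / 2 = 36.0

36.0


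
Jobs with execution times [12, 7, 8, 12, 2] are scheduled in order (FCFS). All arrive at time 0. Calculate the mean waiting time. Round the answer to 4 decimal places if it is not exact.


FCFS order (as given): [12, 7, 8, 12, 2]
Waiting times:
  Job 1: wait = 0
  Job 2: wait = 12
  Job 3: wait = 19
  Job 4: wait = 27
  Job 5: wait = 39
Sum of waiting times = 97
Average waiting time = 97/5 = 19.4

19.4


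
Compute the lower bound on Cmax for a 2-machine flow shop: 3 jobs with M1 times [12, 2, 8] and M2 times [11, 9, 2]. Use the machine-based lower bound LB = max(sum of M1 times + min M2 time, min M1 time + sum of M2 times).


LB1 = sum(M1 times) + min(M2 times) = 22 + 2 = 24
LB2 = min(M1 times) + sum(M2 times) = 2 + 22 = 24
Lower bound = max(LB1, LB2) = max(24, 24) = 24

24


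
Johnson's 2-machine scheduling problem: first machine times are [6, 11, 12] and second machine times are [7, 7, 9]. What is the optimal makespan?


Apply Johnson's rule:
  Group 1 (a <= b): [(1, 6, 7)]
  Group 2 (a > b): [(3, 12, 9), (2, 11, 7)]
Optimal job order: [1, 3, 2]
Schedule:
  Job 1: M1 done at 6, M2 done at 13
  Job 3: M1 done at 18, M2 done at 27
  Job 2: M1 done at 29, M2 done at 36
Makespan = 36

36


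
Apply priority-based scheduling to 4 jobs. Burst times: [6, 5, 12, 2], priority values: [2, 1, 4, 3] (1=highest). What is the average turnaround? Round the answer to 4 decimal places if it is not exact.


Sort by priority (ascending = highest first):
Order: [(1, 5), (2, 6), (3, 2), (4, 12)]
Completion times:
  Priority 1, burst=5, C=5
  Priority 2, burst=6, C=11
  Priority 3, burst=2, C=13
  Priority 4, burst=12, C=25
Average turnaround = 54/4 = 13.5

13.5


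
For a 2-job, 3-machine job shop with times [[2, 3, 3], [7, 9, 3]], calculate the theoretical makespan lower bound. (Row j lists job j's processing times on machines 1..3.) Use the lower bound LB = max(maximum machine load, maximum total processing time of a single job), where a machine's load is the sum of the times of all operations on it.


Machine loads:
  Machine 1: 2 + 7 = 9
  Machine 2: 3 + 9 = 12
  Machine 3: 3 + 3 = 6
Max machine load = 12
Job totals:
  Job 1: 8
  Job 2: 19
Max job total = 19
Lower bound = max(12, 19) = 19

19


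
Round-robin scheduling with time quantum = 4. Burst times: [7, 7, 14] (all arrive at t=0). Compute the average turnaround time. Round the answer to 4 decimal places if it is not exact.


Time quantum = 4
Execution trace:
  J1 runs 4 units, time = 4
  J2 runs 4 units, time = 8
  J3 runs 4 units, time = 12
  J1 runs 3 units, time = 15
  J2 runs 3 units, time = 18
  J3 runs 4 units, time = 22
  J3 runs 4 units, time = 26
  J3 runs 2 units, time = 28
Finish times: [15, 18, 28]
Average turnaround = 61/3 = 20.3333

20.3333


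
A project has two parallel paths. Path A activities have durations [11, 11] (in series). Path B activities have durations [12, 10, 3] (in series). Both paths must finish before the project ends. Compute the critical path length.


Path A total = 11 + 11 = 22
Path B total = 12 + 10 + 3 = 25
Critical path = longest path = max(22, 25) = 25

25


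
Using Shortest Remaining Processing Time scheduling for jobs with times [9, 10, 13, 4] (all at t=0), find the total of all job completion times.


Since all jobs arrive at t=0, SRPT equals SPT ordering.
SPT order: [4, 9, 10, 13]
Completion times:
  Job 1: p=4, C=4
  Job 2: p=9, C=13
  Job 3: p=10, C=23
  Job 4: p=13, C=36
Total completion time = 4 + 13 + 23 + 36 = 76

76


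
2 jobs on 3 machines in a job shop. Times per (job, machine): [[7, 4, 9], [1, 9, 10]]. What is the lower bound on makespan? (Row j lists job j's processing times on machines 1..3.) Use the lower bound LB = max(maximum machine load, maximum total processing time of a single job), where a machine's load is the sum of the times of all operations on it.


Machine loads:
  Machine 1: 7 + 1 = 8
  Machine 2: 4 + 9 = 13
  Machine 3: 9 + 10 = 19
Max machine load = 19
Job totals:
  Job 1: 20
  Job 2: 20
Max job total = 20
Lower bound = max(19, 20) = 20

20


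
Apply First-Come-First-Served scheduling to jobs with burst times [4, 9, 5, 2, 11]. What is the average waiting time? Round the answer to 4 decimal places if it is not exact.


FCFS order (as given): [4, 9, 5, 2, 11]
Waiting times:
  Job 1: wait = 0
  Job 2: wait = 4
  Job 3: wait = 13
  Job 4: wait = 18
  Job 5: wait = 20
Sum of waiting times = 55
Average waiting time = 55/5 = 11.0

11.0


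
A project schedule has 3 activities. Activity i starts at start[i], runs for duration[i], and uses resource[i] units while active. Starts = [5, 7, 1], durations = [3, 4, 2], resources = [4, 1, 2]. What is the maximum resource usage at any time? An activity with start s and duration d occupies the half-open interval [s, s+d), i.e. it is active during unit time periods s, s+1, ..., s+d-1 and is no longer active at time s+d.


Each activity i is active on [start_i, start_i + duration_i).
Compute total resource usage per time slot:
  t=0: active resources = [], total = 0
  t=1: active resources = [2], total = 2
  t=2: active resources = [2], total = 2
  t=3: active resources = [], total = 0
  t=4: active resources = [], total = 0
  t=5: active resources = [4], total = 4
  t=6: active resources = [4], total = 4
  t=7: active resources = [4, 1], total = 5
  t=8: active resources = [1], total = 1
  t=9: active resources = [1], total = 1
  t=10: active resources = [1], total = 1
Peak resource demand = 5

5


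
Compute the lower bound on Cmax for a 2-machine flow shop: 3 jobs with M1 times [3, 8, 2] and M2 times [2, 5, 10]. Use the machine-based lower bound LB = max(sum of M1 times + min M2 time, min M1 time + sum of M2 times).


LB1 = sum(M1 times) + min(M2 times) = 13 + 2 = 15
LB2 = min(M1 times) + sum(M2 times) = 2 + 17 = 19
Lower bound = max(LB1, LB2) = max(15, 19) = 19

19


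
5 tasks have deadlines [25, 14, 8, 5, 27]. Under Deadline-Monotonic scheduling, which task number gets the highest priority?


Sort tasks by relative deadline (ascending):
  Task 4: deadline = 5
  Task 3: deadline = 8
  Task 2: deadline = 14
  Task 1: deadline = 25
  Task 5: deadline = 27
Priority order (highest first): [4, 3, 2, 1, 5]
Highest priority task = 4

4


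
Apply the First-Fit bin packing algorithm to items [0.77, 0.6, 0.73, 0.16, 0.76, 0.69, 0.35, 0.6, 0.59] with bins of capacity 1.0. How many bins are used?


Place items sequentially using First-Fit:
  Item 0.77 -> new Bin 1
  Item 0.6 -> new Bin 2
  Item 0.73 -> new Bin 3
  Item 0.16 -> Bin 1 (now 0.93)
  Item 0.76 -> new Bin 4
  Item 0.69 -> new Bin 5
  Item 0.35 -> Bin 2 (now 0.95)
  Item 0.6 -> new Bin 6
  Item 0.59 -> new Bin 7
Total bins used = 7

7


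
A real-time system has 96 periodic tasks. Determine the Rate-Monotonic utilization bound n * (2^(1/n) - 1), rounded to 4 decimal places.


Compute 2^(1/96) = 1.0072464122
Subtract 1: 1.0072464122 - 1 = 0.0072464122
Multiply by n: 96 * 0.0072464122 = 0.6956555712
Round to 4 dp: 0.6957

0.6957


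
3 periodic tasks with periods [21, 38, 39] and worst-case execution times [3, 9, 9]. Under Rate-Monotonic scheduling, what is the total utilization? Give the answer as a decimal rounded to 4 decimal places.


Compute individual utilizations (exact fractions):
  Task 1: C/T = 3/21 = 1/7 (approx. 0.1429)
  Task 2: C/T = 9/38 (approx. 0.2368)
  Task 3: C/T = 9/39 = 3/13 (approx. 0.2308)
Total utilization U = 1/7 + 9/38 + 3/13 = 2111/3458
Rounded to 4 decimal places: U = 0.6105
RM (Liu & Layland) bound for 3 tasks = 0.779763; compare with U = 2111/3458 (approx. 0.610468)
U <= bound, so schedulable by RM sufficient condition.

0.6105


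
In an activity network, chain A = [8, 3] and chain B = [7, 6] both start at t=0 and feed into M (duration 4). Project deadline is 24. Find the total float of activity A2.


Forward pass: ES(A2) = sum of predecessors on chain A = 8
EF = ES + duration = 8 + 3 = 11
Backward pass: LF(M) = deadline = 24; LS(M) = 24 - 4 = 20
LF(A2) = LS(M) - sum(successors on chain A) = 20 - 0 = 20
LS = LF - duration = 20 - 3 = 17
Total float = LS - ES = 17 - 8 = 9

9


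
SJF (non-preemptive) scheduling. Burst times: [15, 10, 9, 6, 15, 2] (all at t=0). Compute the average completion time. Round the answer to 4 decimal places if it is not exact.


SJF order (ascending): [2, 6, 9, 10, 15, 15]
Completion times:
  Job 1: burst=2, C=2
  Job 2: burst=6, C=8
  Job 3: burst=9, C=17
  Job 4: burst=10, C=27
  Job 5: burst=15, C=42
  Job 6: burst=15, C=57
Average completion = 153/6 = 25.5

25.5


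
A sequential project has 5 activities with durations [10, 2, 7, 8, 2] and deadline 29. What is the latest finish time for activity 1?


LF(activity 1) = deadline - sum of successor durations
Successors: activities 2 through 5 with durations [2, 7, 8, 2]
Sum of successor durations = 19
LF = 29 - 19 = 10

10


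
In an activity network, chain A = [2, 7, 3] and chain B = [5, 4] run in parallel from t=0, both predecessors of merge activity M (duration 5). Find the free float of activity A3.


ES(A3) = sum of predecessors on chain A = 9
EF(A3) = ES + duration = 9 + 3 = 12
Successor of A3 is M. ES(M) = max(sum(A), sum(B)) = max(12, 9) = 12
Free float = ES(successor) - EF(current) = 12 - 12 = 0

0


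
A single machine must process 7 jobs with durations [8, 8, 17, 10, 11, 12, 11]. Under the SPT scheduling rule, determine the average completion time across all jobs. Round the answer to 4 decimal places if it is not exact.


Sort jobs by processing time (SPT order): [8, 8, 10, 11, 11, 12, 17]
Compute completion times sequentially:
  Job 1: processing = 8, completes at 8
  Job 2: processing = 8, completes at 16
  Job 3: processing = 10, completes at 26
  Job 4: processing = 11, completes at 37
  Job 5: processing = 11, completes at 48
  Job 6: processing = 12, completes at 60
  Job 7: processing = 17, completes at 77
Sum of completion times = 272
Average completion time = 272/7 = 38.8571

38.8571


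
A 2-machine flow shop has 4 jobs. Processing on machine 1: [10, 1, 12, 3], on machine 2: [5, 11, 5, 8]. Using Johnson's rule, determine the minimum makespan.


Apply Johnson's rule:
  Group 1 (a <= b): [(2, 1, 11), (4, 3, 8)]
  Group 2 (a > b): [(1, 10, 5), (3, 12, 5)]
Optimal job order: [2, 4, 1, 3]
Schedule:
  Job 2: M1 done at 1, M2 done at 12
  Job 4: M1 done at 4, M2 done at 20
  Job 1: M1 done at 14, M2 done at 25
  Job 3: M1 done at 26, M2 done at 31
Makespan = 31

31


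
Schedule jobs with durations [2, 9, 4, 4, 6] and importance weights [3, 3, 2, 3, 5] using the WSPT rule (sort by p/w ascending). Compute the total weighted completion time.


Compute p/w ratios and sort ascending (WSPT): [(2, 3), (6, 5), (4, 3), (4, 2), (9, 3)]
Compute weighted completion times:
  Job (p=2,w=3): C=2, w*C=3*2=6
  Job (p=6,w=5): C=8, w*C=5*8=40
  Job (p=4,w=3): C=12, w*C=3*12=36
  Job (p=4,w=2): C=16, w*C=2*16=32
  Job (p=9,w=3): C=25, w*C=3*25=75
Total weighted completion time = 189

189


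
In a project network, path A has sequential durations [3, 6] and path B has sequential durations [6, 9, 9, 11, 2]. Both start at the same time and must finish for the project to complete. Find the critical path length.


Path A total = 3 + 6 = 9
Path B total = 6 + 9 + 9 + 11 + 2 = 37
Critical path = longest path = max(9, 37) = 37

37


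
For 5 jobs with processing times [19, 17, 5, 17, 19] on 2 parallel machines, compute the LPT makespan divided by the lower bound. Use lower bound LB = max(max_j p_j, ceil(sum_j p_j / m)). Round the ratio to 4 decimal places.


LPT order: [19, 19, 17, 17, 5]
Machine loads after assignment: [41, 36]
LPT makespan = 41
Lower bound = max(max_job, ceil(total/2)) = max(19, 39) = 39
Ratio = 41 / 39 = 1.0513

1.0513


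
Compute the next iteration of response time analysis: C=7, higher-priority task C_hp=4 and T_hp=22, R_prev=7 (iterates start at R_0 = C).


R_next = C + ceil(R_prev / T_hp) * C_hp
ceil(7 / 22) = ceil(0.3182) = 1
Interference = 1 * 4 = 4
R_next = 7 + 4 = 11

11


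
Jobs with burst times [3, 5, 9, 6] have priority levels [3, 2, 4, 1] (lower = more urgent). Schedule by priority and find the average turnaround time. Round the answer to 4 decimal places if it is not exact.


Sort by priority (ascending = highest first):
Order: [(1, 6), (2, 5), (3, 3), (4, 9)]
Completion times:
  Priority 1, burst=6, C=6
  Priority 2, burst=5, C=11
  Priority 3, burst=3, C=14
  Priority 4, burst=9, C=23
Average turnaround = 54/4 = 13.5

13.5


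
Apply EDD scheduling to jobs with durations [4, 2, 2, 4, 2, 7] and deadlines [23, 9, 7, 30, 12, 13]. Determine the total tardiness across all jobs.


Sort by due date (EDD order): [(2, 7), (2, 9), (2, 12), (7, 13), (4, 23), (4, 30)]
Compute completion times and tardiness:
  Job 1: p=2, d=7, C=2, tardiness=max(0,2-7)=0
  Job 2: p=2, d=9, C=4, tardiness=max(0,4-9)=0
  Job 3: p=2, d=12, C=6, tardiness=max(0,6-12)=0
  Job 4: p=7, d=13, C=13, tardiness=max(0,13-13)=0
  Job 5: p=4, d=23, C=17, tardiness=max(0,17-23)=0
  Job 6: p=4, d=30, C=21, tardiness=max(0,21-30)=0
Total tardiness = 0

0


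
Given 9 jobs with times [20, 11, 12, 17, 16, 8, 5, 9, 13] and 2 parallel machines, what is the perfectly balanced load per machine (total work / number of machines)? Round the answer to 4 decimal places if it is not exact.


Total processing time = 20 + 11 + 12 + 17 + 16 + 8 + 5 + 9 + 13 = 111
Number of machines = 2
Ideal balanced load = 111 / 2 = 55.5

55.5


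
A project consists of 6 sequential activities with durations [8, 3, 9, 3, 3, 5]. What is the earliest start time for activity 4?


Activity 4 starts after activities 1 through 3 complete.
Predecessor durations: [8, 3, 9]
ES = 8 + 3 + 9 = 20

20


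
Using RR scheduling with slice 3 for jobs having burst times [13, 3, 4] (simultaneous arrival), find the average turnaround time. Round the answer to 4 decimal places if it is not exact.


Time quantum = 3
Execution trace:
  J1 runs 3 units, time = 3
  J2 runs 3 units, time = 6
  J3 runs 3 units, time = 9
  J1 runs 3 units, time = 12
  J3 runs 1 units, time = 13
  J1 runs 3 units, time = 16
  J1 runs 3 units, time = 19
  J1 runs 1 units, time = 20
Finish times: [20, 6, 13]
Average turnaround = 39/3 = 13.0

13.0


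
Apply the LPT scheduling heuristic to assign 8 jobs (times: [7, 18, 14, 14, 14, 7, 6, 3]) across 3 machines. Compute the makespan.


Sort jobs in decreasing order (LPT): [18, 14, 14, 14, 7, 7, 6, 3]
Assign each job to the least loaded machine:
  Machine 1: jobs [18, 7, 3], load = 28
  Machine 2: jobs [14, 14], load = 28
  Machine 3: jobs [14, 7, 6], load = 27
Makespan = max load = 28

28


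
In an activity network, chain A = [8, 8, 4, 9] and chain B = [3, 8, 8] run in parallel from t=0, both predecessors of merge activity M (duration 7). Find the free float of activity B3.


ES(B3) = sum of predecessors on chain B = 11
EF(B3) = ES + duration = 11 + 8 = 19
Successor of B3 is M. ES(M) = max(sum(A), sum(B)) = max(29, 19) = 29
Free float = ES(successor) - EF(current) = 29 - 19 = 10

10


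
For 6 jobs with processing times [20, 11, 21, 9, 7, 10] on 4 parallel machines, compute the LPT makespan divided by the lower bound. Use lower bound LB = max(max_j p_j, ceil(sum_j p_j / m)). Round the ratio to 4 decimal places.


LPT order: [21, 20, 11, 10, 9, 7]
Machine loads after assignment: [21, 20, 18, 19]
LPT makespan = 21
Lower bound = max(max_job, ceil(total/4)) = max(21, 20) = 21
Ratio = 21 / 21 = 1.0

1.0


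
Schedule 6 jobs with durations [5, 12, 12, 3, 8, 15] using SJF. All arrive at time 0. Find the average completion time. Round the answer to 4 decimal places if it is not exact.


SJF order (ascending): [3, 5, 8, 12, 12, 15]
Completion times:
  Job 1: burst=3, C=3
  Job 2: burst=5, C=8
  Job 3: burst=8, C=16
  Job 4: burst=12, C=28
  Job 5: burst=12, C=40
  Job 6: burst=15, C=55
Average completion = 150/6 = 25.0

25.0


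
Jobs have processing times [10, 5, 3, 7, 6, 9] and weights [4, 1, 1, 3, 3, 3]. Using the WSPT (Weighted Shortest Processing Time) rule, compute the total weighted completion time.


Compute p/w ratios and sort ascending (WSPT): [(6, 3), (7, 3), (10, 4), (3, 1), (9, 3), (5, 1)]
Compute weighted completion times:
  Job (p=6,w=3): C=6, w*C=3*6=18
  Job (p=7,w=3): C=13, w*C=3*13=39
  Job (p=10,w=4): C=23, w*C=4*23=92
  Job (p=3,w=1): C=26, w*C=1*26=26
  Job (p=9,w=3): C=35, w*C=3*35=105
  Job (p=5,w=1): C=40, w*C=1*40=40
Total weighted completion time = 320

320


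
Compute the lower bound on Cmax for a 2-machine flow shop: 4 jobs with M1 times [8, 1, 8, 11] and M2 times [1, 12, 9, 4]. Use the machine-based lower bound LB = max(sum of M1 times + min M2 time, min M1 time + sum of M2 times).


LB1 = sum(M1 times) + min(M2 times) = 28 + 1 = 29
LB2 = min(M1 times) + sum(M2 times) = 1 + 26 = 27
Lower bound = max(LB1, LB2) = max(29, 27) = 29

29


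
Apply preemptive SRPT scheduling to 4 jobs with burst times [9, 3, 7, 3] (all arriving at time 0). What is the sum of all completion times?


Since all jobs arrive at t=0, SRPT equals SPT ordering.
SPT order: [3, 3, 7, 9]
Completion times:
  Job 1: p=3, C=3
  Job 2: p=3, C=6
  Job 3: p=7, C=13
  Job 4: p=9, C=22
Total completion time = 3 + 6 + 13 + 22 = 44

44


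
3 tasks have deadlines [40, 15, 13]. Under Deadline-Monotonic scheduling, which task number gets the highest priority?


Sort tasks by relative deadline (ascending):
  Task 3: deadline = 13
  Task 2: deadline = 15
  Task 1: deadline = 40
Priority order (highest first): [3, 2, 1]
Highest priority task = 3

3


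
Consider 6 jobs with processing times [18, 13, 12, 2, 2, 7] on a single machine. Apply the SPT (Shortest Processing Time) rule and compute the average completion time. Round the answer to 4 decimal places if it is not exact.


Sort jobs by processing time (SPT order): [2, 2, 7, 12, 13, 18]
Compute completion times sequentially:
  Job 1: processing = 2, completes at 2
  Job 2: processing = 2, completes at 4
  Job 3: processing = 7, completes at 11
  Job 4: processing = 12, completes at 23
  Job 5: processing = 13, completes at 36
  Job 6: processing = 18, completes at 54
Sum of completion times = 130
Average completion time = 130/6 = 21.6667

21.6667


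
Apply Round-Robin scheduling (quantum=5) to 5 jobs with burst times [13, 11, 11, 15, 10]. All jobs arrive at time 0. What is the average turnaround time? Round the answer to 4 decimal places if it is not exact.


Time quantum = 5
Execution trace:
  J1 runs 5 units, time = 5
  J2 runs 5 units, time = 10
  J3 runs 5 units, time = 15
  J4 runs 5 units, time = 20
  J5 runs 5 units, time = 25
  J1 runs 5 units, time = 30
  J2 runs 5 units, time = 35
  J3 runs 5 units, time = 40
  J4 runs 5 units, time = 45
  J5 runs 5 units, time = 50
  J1 runs 3 units, time = 53
  J2 runs 1 units, time = 54
  J3 runs 1 units, time = 55
  J4 runs 5 units, time = 60
Finish times: [53, 54, 55, 60, 50]
Average turnaround = 272/5 = 54.4

54.4


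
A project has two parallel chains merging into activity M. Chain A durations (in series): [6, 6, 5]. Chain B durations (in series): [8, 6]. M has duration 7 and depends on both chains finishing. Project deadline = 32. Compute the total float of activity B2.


Forward pass: ES(B2) = sum of predecessors on chain B = 8
EF = ES + duration = 8 + 6 = 14
Backward pass: LF(M) = deadline = 32; LS(M) = 32 - 7 = 25
LF(B2) = LS(M) - sum(successors on chain B) = 25 - 0 = 25
LS = LF - duration = 25 - 6 = 19
Total float = LS - ES = 19 - 8 = 11

11


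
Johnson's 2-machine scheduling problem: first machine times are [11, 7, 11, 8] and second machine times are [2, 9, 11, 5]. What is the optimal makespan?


Apply Johnson's rule:
  Group 1 (a <= b): [(2, 7, 9), (3, 11, 11)]
  Group 2 (a > b): [(4, 8, 5), (1, 11, 2)]
Optimal job order: [2, 3, 4, 1]
Schedule:
  Job 2: M1 done at 7, M2 done at 16
  Job 3: M1 done at 18, M2 done at 29
  Job 4: M1 done at 26, M2 done at 34
  Job 1: M1 done at 37, M2 done at 39
Makespan = 39

39


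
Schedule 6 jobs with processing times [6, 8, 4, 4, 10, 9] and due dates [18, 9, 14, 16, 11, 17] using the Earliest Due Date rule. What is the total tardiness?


Sort by due date (EDD order): [(8, 9), (10, 11), (4, 14), (4, 16), (9, 17), (6, 18)]
Compute completion times and tardiness:
  Job 1: p=8, d=9, C=8, tardiness=max(0,8-9)=0
  Job 2: p=10, d=11, C=18, tardiness=max(0,18-11)=7
  Job 3: p=4, d=14, C=22, tardiness=max(0,22-14)=8
  Job 4: p=4, d=16, C=26, tardiness=max(0,26-16)=10
  Job 5: p=9, d=17, C=35, tardiness=max(0,35-17)=18
  Job 6: p=6, d=18, C=41, tardiness=max(0,41-18)=23
Total tardiness = 66

66


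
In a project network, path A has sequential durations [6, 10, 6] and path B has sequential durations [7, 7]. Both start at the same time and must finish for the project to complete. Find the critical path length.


Path A total = 6 + 10 + 6 = 22
Path B total = 7 + 7 = 14
Critical path = longest path = max(22, 14) = 22

22


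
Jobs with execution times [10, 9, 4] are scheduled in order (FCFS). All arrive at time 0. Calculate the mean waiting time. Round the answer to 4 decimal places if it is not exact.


FCFS order (as given): [10, 9, 4]
Waiting times:
  Job 1: wait = 0
  Job 2: wait = 10
  Job 3: wait = 19
Sum of waiting times = 29
Average waiting time = 29/3 = 9.6667

9.6667


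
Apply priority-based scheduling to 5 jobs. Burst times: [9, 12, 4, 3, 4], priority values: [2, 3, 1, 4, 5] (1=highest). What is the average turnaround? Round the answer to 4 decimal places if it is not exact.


Sort by priority (ascending = highest first):
Order: [(1, 4), (2, 9), (3, 12), (4, 3), (5, 4)]
Completion times:
  Priority 1, burst=4, C=4
  Priority 2, burst=9, C=13
  Priority 3, burst=12, C=25
  Priority 4, burst=3, C=28
  Priority 5, burst=4, C=32
Average turnaround = 102/5 = 20.4

20.4


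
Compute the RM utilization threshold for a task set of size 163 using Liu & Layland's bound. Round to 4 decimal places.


Compute 2^(1/163) = 1.0042614911
Subtract 1: 1.0042614911 - 1 = 0.0042614911
Multiply by n: 163 * 0.0042614911 = 0.6946230493
Round to 4 dp: 0.6946

0.6946


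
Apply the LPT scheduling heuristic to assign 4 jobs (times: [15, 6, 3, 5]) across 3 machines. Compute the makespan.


Sort jobs in decreasing order (LPT): [15, 6, 5, 3]
Assign each job to the least loaded machine:
  Machine 1: jobs [15], load = 15
  Machine 2: jobs [6], load = 6
  Machine 3: jobs [5, 3], load = 8
Makespan = max load = 15

15


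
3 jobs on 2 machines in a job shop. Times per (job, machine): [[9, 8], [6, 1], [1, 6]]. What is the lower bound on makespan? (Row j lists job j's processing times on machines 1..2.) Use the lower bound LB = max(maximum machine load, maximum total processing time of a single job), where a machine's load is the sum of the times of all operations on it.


Machine loads:
  Machine 1: 9 + 6 + 1 = 16
  Machine 2: 8 + 1 + 6 = 15
Max machine load = 16
Job totals:
  Job 1: 17
  Job 2: 7
  Job 3: 7
Max job total = 17
Lower bound = max(16, 17) = 17

17


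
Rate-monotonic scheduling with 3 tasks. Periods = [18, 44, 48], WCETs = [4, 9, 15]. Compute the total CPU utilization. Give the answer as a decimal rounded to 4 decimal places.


Compute individual utilizations (exact fractions):
  Task 1: C/T = 4/18 = 2/9 (approx. 0.2222)
  Task 2: C/T = 9/44 (approx. 0.2045)
  Task 3: C/T = 15/48 = 5/16 (approx. 0.3125)
Total utilization U = 2/9 + 9/44 + 5/16 = 1171/1584
Rounded to 4 decimal places: U = 0.7393
RM (Liu & Layland) bound for 3 tasks = 0.779763; compare with U = 1171/1584 (approx. 0.739268)
U <= bound, so schedulable by RM sufficient condition.

0.7393


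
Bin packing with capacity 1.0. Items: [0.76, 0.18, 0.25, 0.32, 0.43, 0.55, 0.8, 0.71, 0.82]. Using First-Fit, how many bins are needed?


Place items sequentially using First-Fit:
  Item 0.76 -> new Bin 1
  Item 0.18 -> Bin 1 (now 0.94)
  Item 0.25 -> new Bin 2
  Item 0.32 -> Bin 2 (now 0.57)
  Item 0.43 -> Bin 2 (now 1.0)
  Item 0.55 -> new Bin 3
  Item 0.8 -> new Bin 4
  Item 0.71 -> new Bin 5
  Item 0.82 -> new Bin 6
Total bins used = 6

6


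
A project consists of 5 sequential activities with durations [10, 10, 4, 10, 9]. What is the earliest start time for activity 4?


Activity 4 starts after activities 1 through 3 complete.
Predecessor durations: [10, 10, 4]
ES = 10 + 10 + 4 = 24

24


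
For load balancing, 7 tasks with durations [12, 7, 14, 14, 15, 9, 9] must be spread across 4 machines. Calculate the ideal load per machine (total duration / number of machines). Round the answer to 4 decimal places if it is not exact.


Total processing time = 12 + 7 + 14 + 14 + 15 + 9 + 9 = 80
Number of machines = 4
Ideal balanced load = 80 / 4 = 20.0

20.0


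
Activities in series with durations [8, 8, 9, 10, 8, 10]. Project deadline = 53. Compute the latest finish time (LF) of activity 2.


LF(activity 2) = deadline - sum of successor durations
Successors: activities 3 through 6 with durations [9, 10, 8, 10]
Sum of successor durations = 37
LF = 53 - 37 = 16

16


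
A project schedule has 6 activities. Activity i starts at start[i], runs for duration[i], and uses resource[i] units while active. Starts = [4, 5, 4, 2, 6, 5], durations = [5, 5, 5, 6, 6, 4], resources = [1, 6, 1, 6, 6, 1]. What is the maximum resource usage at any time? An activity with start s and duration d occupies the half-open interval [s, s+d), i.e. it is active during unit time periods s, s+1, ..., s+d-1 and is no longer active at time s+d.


Each activity i is active on [start_i, start_i + duration_i).
Compute total resource usage per time slot:
  t=0: active resources = [], total = 0
  t=1: active resources = [], total = 0
  t=2: active resources = [6], total = 6
  t=3: active resources = [6], total = 6
  t=4: active resources = [1, 1, 6], total = 8
  t=5: active resources = [1, 6, 1, 6, 1], total = 15
  t=6: active resources = [1, 6, 1, 6, 6, 1], total = 21
  t=7: active resources = [1, 6, 1, 6, 6, 1], total = 21
  t=8: active resources = [1, 6, 1, 6, 1], total = 15
  t=9: active resources = [6, 6], total = 12
  t=10: active resources = [6], total = 6
  t=11: active resources = [6], total = 6
Peak resource demand = 21

21


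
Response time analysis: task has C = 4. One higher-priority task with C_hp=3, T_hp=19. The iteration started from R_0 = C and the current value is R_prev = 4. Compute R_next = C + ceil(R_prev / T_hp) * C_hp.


R_next = C + ceil(R_prev / T_hp) * C_hp
ceil(4 / 19) = ceil(0.2105) = 1
Interference = 1 * 3 = 3
R_next = 4 + 3 = 7

7


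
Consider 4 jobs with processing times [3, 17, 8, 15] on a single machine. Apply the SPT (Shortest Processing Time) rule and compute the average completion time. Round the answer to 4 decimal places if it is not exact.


Sort jobs by processing time (SPT order): [3, 8, 15, 17]
Compute completion times sequentially:
  Job 1: processing = 3, completes at 3
  Job 2: processing = 8, completes at 11
  Job 3: processing = 15, completes at 26
  Job 4: processing = 17, completes at 43
Sum of completion times = 83
Average completion time = 83/4 = 20.75

20.75


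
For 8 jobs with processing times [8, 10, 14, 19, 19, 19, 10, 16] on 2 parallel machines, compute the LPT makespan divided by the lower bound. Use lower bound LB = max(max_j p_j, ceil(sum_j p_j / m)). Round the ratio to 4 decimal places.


LPT order: [19, 19, 19, 16, 14, 10, 10, 8]
Machine loads after assignment: [58, 57]
LPT makespan = 58
Lower bound = max(max_job, ceil(total/2)) = max(19, 58) = 58
Ratio = 58 / 58 = 1.0

1.0


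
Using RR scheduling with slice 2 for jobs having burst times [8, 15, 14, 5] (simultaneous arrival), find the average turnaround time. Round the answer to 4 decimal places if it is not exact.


Time quantum = 2
Execution trace:
  J1 runs 2 units, time = 2
  J2 runs 2 units, time = 4
  J3 runs 2 units, time = 6
  J4 runs 2 units, time = 8
  J1 runs 2 units, time = 10
  J2 runs 2 units, time = 12
  J3 runs 2 units, time = 14
  J4 runs 2 units, time = 16
  J1 runs 2 units, time = 18
  J2 runs 2 units, time = 20
  J3 runs 2 units, time = 22
  J4 runs 1 units, time = 23
  J1 runs 2 units, time = 25
  J2 runs 2 units, time = 27
  J3 runs 2 units, time = 29
  J2 runs 2 units, time = 31
  J3 runs 2 units, time = 33
  J2 runs 2 units, time = 35
  J3 runs 2 units, time = 37
  J2 runs 2 units, time = 39
  J3 runs 2 units, time = 41
  J2 runs 1 units, time = 42
Finish times: [25, 42, 41, 23]
Average turnaround = 131/4 = 32.75

32.75


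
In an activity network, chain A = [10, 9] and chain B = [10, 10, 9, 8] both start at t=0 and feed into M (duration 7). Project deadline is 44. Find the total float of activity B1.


Forward pass: ES(B1) = sum of predecessors on chain B = 0
EF = ES + duration = 0 + 10 = 10
Backward pass: LF(M) = deadline = 44; LS(M) = 44 - 7 = 37
LF(B1) = LS(M) - sum(successors on chain B) = 37 - 27 = 10
LS = LF - duration = 10 - 10 = 0
Total float = LS - ES = 0 - 0 = 0

0


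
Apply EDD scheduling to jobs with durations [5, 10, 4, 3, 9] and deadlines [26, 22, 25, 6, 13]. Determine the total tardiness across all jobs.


Sort by due date (EDD order): [(3, 6), (9, 13), (10, 22), (4, 25), (5, 26)]
Compute completion times and tardiness:
  Job 1: p=3, d=6, C=3, tardiness=max(0,3-6)=0
  Job 2: p=9, d=13, C=12, tardiness=max(0,12-13)=0
  Job 3: p=10, d=22, C=22, tardiness=max(0,22-22)=0
  Job 4: p=4, d=25, C=26, tardiness=max(0,26-25)=1
  Job 5: p=5, d=26, C=31, tardiness=max(0,31-26)=5
Total tardiness = 6

6


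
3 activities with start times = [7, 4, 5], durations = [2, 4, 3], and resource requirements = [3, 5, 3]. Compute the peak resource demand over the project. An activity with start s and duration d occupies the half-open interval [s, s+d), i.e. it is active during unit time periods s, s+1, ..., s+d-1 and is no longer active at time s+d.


Each activity i is active on [start_i, start_i + duration_i).
Compute total resource usage per time slot:
  t=0: active resources = [], total = 0
  t=1: active resources = [], total = 0
  t=2: active resources = [], total = 0
  t=3: active resources = [], total = 0
  t=4: active resources = [5], total = 5
  t=5: active resources = [5, 3], total = 8
  t=6: active resources = [5, 3], total = 8
  t=7: active resources = [3, 5, 3], total = 11
  t=8: active resources = [3], total = 3
Peak resource demand = 11

11


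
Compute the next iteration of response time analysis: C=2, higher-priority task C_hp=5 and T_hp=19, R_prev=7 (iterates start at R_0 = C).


R_next = C + ceil(R_prev / T_hp) * C_hp
ceil(7 / 19) = ceil(0.3684) = 1
Interference = 1 * 5 = 5
R_next = 2 + 5 = 7
R_next = R_prev, so the iteration has converged (response time = 7).

7


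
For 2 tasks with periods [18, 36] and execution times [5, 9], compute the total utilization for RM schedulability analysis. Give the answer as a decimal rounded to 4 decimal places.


Compute individual utilizations (exact fractions):
  Task 1: C/T = 5/18 (approx. 0.2778)
  Task 2: C/T = 9/36 = 1/4 (approx. 0.25)
Total utilization U = 5/18 + 1/4 = 19/36
Rounded to 4 decimal places: U = 0.5278
RM (Liu & Layland) bound for 2 tasks = 0.828427; compare with U = 19/36 (approx. 0.527778)
U <= bound, so schedulable by RM sufficient condition.

0.5278


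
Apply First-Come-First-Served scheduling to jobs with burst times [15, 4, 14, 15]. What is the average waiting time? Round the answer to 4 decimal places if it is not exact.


FCFS order (as given): [15, 4, 14, 15]
Waiting times:
  Job 1: wait = 0
  Job 2: wait = 15
  Job 3: wait = 19
  Job 4: wait = 33
Sum of waiting times = 67
Average waiting time = 67/4 = 16.75

16.75


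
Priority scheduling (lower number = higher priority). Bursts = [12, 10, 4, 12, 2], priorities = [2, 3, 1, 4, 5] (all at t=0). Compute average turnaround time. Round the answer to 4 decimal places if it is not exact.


Sort by priority (ascending = highest first):
Order: [(1, 4), (2, 12), (3, 10), (4, 12), (5, 2)]
Completion times:
  Priority 1, burst=4, C=4
  Priority 2, burst=12, C=16
  Priority 3, burst=10, C=26
  Priority 4, burst=12, C=38
  Priority 5, burst=2, C=40
Average turnaround = 124/5 = 24.8

24.8
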